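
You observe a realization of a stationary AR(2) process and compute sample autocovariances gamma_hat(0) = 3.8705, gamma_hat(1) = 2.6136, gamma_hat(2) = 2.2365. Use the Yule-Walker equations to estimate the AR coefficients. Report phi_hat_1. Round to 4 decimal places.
\hat\phi_{1} = 0.5240

The Yule-Walker equations for an AR(p) process read, in matrix form,
  Gamma_p phi = r_p,   with   (Gamma_p)_{ij} = gamma(|i - j|),
                       (r_p)_i = gamma(i),   i,j = 1..p.
Substitute the sample gammas (Toeplitz matrix and right-hand side of size 2):
  Gamma_p = [[3.8705, 2.6136], [2.6136, 3.8705]]
  r_p     = [2.6136, 2.2365]
Written out:
  3.8705 phi_1 + 2.6136 phi_2 = 2.6136
  2.6136 phi_1 + 3.8705 phi_2 = 2.2365
Solve by Cramer's rule:
  det = gamma(0)^2 - gamma(1)^2 = (3.8705)^2 - (2.6136)^2 = 14.98077025 - 6.83090496 = 8.14986529
  phi_hat_1 = [gamma(1) gamma(0) - gamma(1) gamma(2)] / det = [(2.6136)(3.8705) - (2.6136)(2.2365)] / 8.14986529 = 4.2706224 / 8.14986529 = 0.524
  phi_hat_2 = [gamma(0) gamma(2) - gamma(1)^2] / det = [(3.8705)(2.2365) - (2.6136)^2] / 8.14986529 = 1.82546829 / 8.14986529 = 0.224
So phi_hat = [0.5240, 0.2240].
Therefore phi_hat_1 = 0.5240.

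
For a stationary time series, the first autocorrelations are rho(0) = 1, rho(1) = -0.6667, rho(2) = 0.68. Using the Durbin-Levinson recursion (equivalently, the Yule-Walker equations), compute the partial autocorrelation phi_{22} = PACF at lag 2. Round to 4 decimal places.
\phi_{22} = 0.4240

The PACF at lag k is phi_{kk}, the last component of the solution
to the Yule-Walker system G_k phi = r_k where
  (G_k)_{ij} = rho(|i - j|), (r_k)_i = rho(i), i,j = 1..k.
Equivalently, Durbin-Levinson gives phi_{kk} iteratively:
  phi_{11} = rho(1)
  phi_{kk} = [rho(k) - sum_{j=1..k-1} phi_{k-1,j} rho(k-j)]
            / [1 - sum_{j=1..k-1} phi_{k-1,j} rho(j)],
  phi_{k,j} = phi_{k-1,j} - phi_{kk} phi_{k-1,k-j},  j = 1..k-1.
Step k = 1:
  phi_11 = rho(1) = -0.6667.
Step k = 2:
  phi_22 = [rho(2) - phi_11 rho(1)] / [1 - phi_11 rho(1)] = [0.68 - (-0.6667)(-0.6667)] / [1 - (-0.6667)(-0.6667)]
         = 0.23551111 / 0.55551111 = 0.424.
Therefore phi_{22} = 0.4240.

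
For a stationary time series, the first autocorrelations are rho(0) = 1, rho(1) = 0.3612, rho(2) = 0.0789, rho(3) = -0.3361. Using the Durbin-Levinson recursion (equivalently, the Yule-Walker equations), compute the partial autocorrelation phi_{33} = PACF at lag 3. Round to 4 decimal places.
\phi_{33} = -0.3980

The PACF at lag k is phi_{kk}, the last component of the solution
to the Yule-Walker system G_k phi = r_k where
  (G_k)_{ij} = rho(|i - j|), (r_k)_i = rho(i), i,j = 1..k.
Equivalently, Durbin-Levinson gives phi_{kk} iteratively:
  phi_{11} = rho(1)
  phi_{kk} = [rho(k) - sum_{j=1..k-1} phi_{k-1,j} rho(k-j)]
            / [1 - sum_{j=1..k-1} phi_{k-1,j} rho(j)],
  phi_{k,j} = phi_{k-1,j} - phi_{kk} phi_{k-1,k-j},  j = 1..k-1.
Step k = 1:
  phi_11 = rho(1) = 0.3612.
Step k = 2:
  phi_22 = [rho(2) - phi_11 rho(1)] / [1 - phi_11 rho(1)] = [0.0789 - (0.3612)(0.3612)] / [1 - (0.3612)(0.3612)]
         = -0.05156544 / 0.86953456 = -0.059302.
  Update: phi_21 = phi_11 - phi_22 phi_11 = 0.3612 - (-0.059302)(0.3612) = 0.38262.
Step k = 3:
  phi_33 = [rho(3) - phi_21 rho(2) - phi_22 rho(1)] / [1 - phi_21 rho(1) - phi_22 rho(2)]
    numerator   = -0.3361 - (0.38262)(0.0789) - (-0.059302)(0.3612) = -0.34486871
    denominator = 1 - (0.38262)(0.3612) - (-0.059302)(0.0789) = 0.86647661
  phi_33 = -0.34486871 / 0.86647661 = -0.398.
Therefore phi_{33} = -0.3980.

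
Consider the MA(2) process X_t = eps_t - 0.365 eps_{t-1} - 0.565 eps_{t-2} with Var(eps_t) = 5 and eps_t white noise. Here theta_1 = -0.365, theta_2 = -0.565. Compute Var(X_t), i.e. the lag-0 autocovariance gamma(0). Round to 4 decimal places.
\gamma(0) = 7.2623

For an MA(q) process X_t = eps_t + sum_i theta_i eps_{t-i} with
Var(eps_t) = sigma^2, the variance is
  gamma(0) = sigma^2 * (1 + sum_i theta_i^2).
  sum_i theta_i^2 = (-0.365)^2 + (-0.565)^2 = 0.133225 + 0.319225 = 0.45245.
  gamma(0) = 5 * (1 + 0.45245) = 5 * 1.45245 = 7.26225, which rounds to 7.2623.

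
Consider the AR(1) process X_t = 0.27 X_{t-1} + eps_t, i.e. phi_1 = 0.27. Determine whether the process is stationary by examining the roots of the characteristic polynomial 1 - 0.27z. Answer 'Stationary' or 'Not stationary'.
\text{Stationary}

The AR(p) characteristic polynomial is P(z) = 1 - 0.27z.
Stationarity requires all roots to lie outside the unit circle, i.e. |z| > 1 for every root.
This is linear in z: 1 + (-0.27) z = 0  =>  z = -1/(-0.27) = 3.703704,  |z| = 3.703704.
Moduli of all roots: 3.7037.
All moduli strictly greater than 1? Yes.
Verdict: Stationary.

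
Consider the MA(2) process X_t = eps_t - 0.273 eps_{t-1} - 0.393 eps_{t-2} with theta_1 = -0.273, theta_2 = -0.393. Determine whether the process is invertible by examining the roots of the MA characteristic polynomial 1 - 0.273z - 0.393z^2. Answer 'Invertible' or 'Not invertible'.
\text{Invertible}

The MA(q) characteristic polynomial is P(z) = 1 - 0.273z - 0.393z^2.
Invertibility requires all roots to lie outside the unit circle, i.e. |z| > 1 for every root.
Set 1 + (-0.273) z + (-0.393) z^2 = 0, i.e. a z^2 + b z + c = 0 with a = -0.393, b = -0.273, c = 1.
Discriminant D = b^2 - 4ac = (-0.273)^2 - 4*(-0.393)*1 = 0.074529 - (-1.572) = 1.646529.
D >= 0, so the roots are real: z = (-b +/- sqrt(D)) / (2a) = (0.273 +/- 1.283171) / (-0.786).
  z_1 = (0.273 + 1.283171) / (-0.786) = -1.9799,   |z_1| = 1.9799.
  z_2 = (0.273 - 1.283171) / (-0.786) = 1.2852,   |z_2| = 1.2852.
Moduli of all roots: 1.9799, 1.2852.
All moduli strictly greater than 1? Yes.
Verdict: Invertible.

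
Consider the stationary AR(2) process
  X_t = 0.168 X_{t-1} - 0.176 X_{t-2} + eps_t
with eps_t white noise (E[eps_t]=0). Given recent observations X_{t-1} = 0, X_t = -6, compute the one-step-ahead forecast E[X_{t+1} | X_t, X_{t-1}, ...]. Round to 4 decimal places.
E[X_{t+1} \mid \mathcal F_t] = -1.0080

For an AR(p) model X_t = c + sum_i phi_i X_{t-i} + eps_t, the
one-step-ahead conditional mean is
  E[X_{t+1} | X_t, ...] = c + sum_i phi_i X_{t+1-i}.
Substitute known values:
  E[X_{t+1} | ...] = (0.168) * (-6) + (-0.176) * (0)
                   = -1.0080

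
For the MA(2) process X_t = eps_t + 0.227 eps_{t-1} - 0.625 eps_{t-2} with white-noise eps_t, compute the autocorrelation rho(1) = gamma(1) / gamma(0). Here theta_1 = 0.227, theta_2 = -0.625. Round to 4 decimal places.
\rho(1) = 0.0590

For an MA(q) process with theta_0 = 1, the autocovariance is
  gamma(k) = sigma^2 * sum_{i=0..q-k} theta_i * theta_{i+k},
and rho(k) = gamma(k) / gamma(0). Sigma^2 cancels.
  numerator   = (1)*(0.227) + (0.227)*(-0.625) = 0.085125.
  denominator = (1)^2 + (0.227)^2 + (-0.625)^2 = 1.442154.
  rho(1) = 0.085125 / 1.442154 = 0.0590.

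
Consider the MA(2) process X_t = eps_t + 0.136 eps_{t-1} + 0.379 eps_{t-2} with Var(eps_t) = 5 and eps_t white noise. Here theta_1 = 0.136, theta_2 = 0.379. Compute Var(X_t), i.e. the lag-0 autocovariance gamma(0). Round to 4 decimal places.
\gamma(0) = 5.8107

For an MA(q) process X_t = eps_t + sum_i theta_i eps_{t-i} with
Var(eps_t) = sigma^2, the variance is
  gamma(0) = sigma^2 * (1 + sum_i theta_i^2).
  sum_i theta_i^2 = (0.136)^2 + (0.379)^2 = 0.018496 + 0.143641 = 0.162137.
  gamma(0) = 5 * (1 + 0.162137) = 5 * 1.162137 = 5.810685, which rounds to 5.8107.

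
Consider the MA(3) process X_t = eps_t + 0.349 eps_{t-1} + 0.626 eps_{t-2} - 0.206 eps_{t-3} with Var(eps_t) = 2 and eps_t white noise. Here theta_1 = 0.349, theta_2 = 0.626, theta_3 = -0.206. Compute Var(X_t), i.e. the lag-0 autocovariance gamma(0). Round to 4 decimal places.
\gamma(0) = 3.1122

For an MA(q) process X_t = eps_t + sum_i theta_i eps_{t-i} with
Var(eps_t) = sigma^2, the variance is
  gamma(0) = sigma^2 * (1 + sum_i theta_i^2).
  sum_i theta_i^2 = (0.349)^2 + (0.626)^2 + (-0.206)^2 = 0.121801 + 0.391876 + 0.042436 = 0.556113.
  gamma(0) = 2 * (1 + 0.556113) = 2 * 1.556113 = 3.112226, which rounds to 3.1122.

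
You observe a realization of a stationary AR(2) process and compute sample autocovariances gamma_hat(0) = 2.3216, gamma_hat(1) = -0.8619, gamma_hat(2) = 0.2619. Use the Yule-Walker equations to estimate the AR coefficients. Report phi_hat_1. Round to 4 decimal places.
\hat\phi_{1} = -0.3820

The Yule-Walker equations for an AR(p) process read, in matrix form,
  Gamma_p phi = r_p,   with   (Gamma_p)_{ij} = gamma(|i - j|),
                       (r_p)_i = gamma(i),   i,j = 1..p.
Substitute the sample gammas (Toeplitz matrix and right-hand side of size 2):
  Gamma_p = [[2.3216, -0.8619], [-0.8619, 2.3216]]
  r_p     = [-0.8619, 0.2619]
Written out:
  2.3216 phi_1 - 0.8619 phi_2 = -0.8619
  -0.8619 phi_1 + 2.3216 phi_2 = 0.2619
Solve by Cramer's rule:
  det = gamma(0)^2 - gamma(1)^2 = (2.3216)^2 - (-0.8619)^2 = 5.38982656 - 0.74287161 = 4.64695495
  phi_hat_1 = [gamma(1) gamma(0) - gamma(1) gamma(2)] / det = [(-0.8619)(2.3216) - (-0.8619)(0.2619)] / 4.64695495 = -1.77525543 / 4.64695495 = -0.382
  phi_hat_2 = [gamma(0) gamma(2) - gamma(1)^2] / det = [(2.3216)(0.2619) - (-0.8619)^2] / 4.64695495 = -0.13484457 / 4.64695495 = -0.029
So phi_hat = [-0.3820, -0.0290].
Therefore phi_hat_1 = -0.3820.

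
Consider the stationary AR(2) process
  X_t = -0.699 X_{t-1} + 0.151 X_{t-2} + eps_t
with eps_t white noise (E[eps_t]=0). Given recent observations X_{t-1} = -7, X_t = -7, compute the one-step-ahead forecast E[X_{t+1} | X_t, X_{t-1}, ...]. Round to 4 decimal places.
E[X_{t+1} \mid \mathcal F_t] = 3.8360

For an AR(p) model X_t = c + sum_i phi_i X_{t-i} + eps_t, the
one-step-ahead conditional mean is
  E[X_{t+1} | X_t, ...] = c + sum_i phi_i X_{t+1-i}.
Substitute known values:
  E[X_{t+1} | ...] = (-0.699) * (-7) + (0.151) * (-7)
                   = 3.8360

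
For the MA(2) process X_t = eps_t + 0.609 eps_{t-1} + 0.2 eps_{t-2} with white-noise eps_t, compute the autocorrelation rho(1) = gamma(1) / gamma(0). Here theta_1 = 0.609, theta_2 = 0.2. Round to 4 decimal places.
\rho(1) = 0.5180

For an MA(q) process with theta_0 = 1, the autocovariance is
  gamma(k) = sigma^2 * sum_{i=0..q-k} theta_i * theta_{i+k},
and rho(k) = gamma(k) / gamma(0). Sigma^2 cancels.
  numerator   = (1)*(0.609) + (0.609)*(0.2) = 0.7308.
  denominator = (1)^2 + (0.609)^2 + (0.2)^2 = 1.410881.
  rho(1) = 0.7308 / 1.410881 = 0.5180.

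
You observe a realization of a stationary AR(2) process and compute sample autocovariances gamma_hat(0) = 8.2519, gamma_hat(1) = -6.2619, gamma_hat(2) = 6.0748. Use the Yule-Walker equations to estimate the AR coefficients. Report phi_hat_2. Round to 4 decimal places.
\hat\phi_{2} = 0.3780

The Yule-Walker equations for an AR(p) process read, in matrix form,
  Gamma_p phi = r_p,   with   (Gamma_p)_{ij} = gamma(|i - j|),
                       (r_p)_i = gamma(i),   i,j = 1..p.
Substitute the sample gammas (Toeplitz matrix and right-hand side of size 2):
  Gamma_p = [[8.2519, -6.2619], [-6.2619, 8.2519]]
  r_p     = [-6.2619, 6.0748]
Written out:
  8.2519 phi_1 - 6.2619 phi_2 = -6.2619
  -6.2619 phi_1 + 8.2519 phi_2 = 6.0748
Solve by Cramer's rule:
  det = gamma(0)^2 - gamma(1)^2 = (8.2519)^2 - (-6.2619)^2 = 68.09385361 - 39.21139161 = 28.882462
  phi_hat_1 = [gamma(1) gamma(0) - gamma(1) gamma(2)] / det = [(-6.2619)(8.2519) - (-6.2619)(6.0748)] / 28.882462 = -13.63278249 / 28.882462 = -0.472
  phi_hat_2 = [gamma(0) gamma(2) - gamma(1)^2] / det = [(8.2519)(6.0748) - (-6.2619)^2] / 28.882462 = 10.91725051 / 28.882462 = 0.378
So phi_hat = [-0.4720, 0.3780].
Therefore phi_hat_2 = 0.3780.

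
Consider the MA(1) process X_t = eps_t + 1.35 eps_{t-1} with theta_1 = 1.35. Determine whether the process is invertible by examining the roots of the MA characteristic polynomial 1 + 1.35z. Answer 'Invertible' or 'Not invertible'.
\text{Not invertible}

The MA(q) characteristic polynomial is P(z) = 1 + 1.35z.
Invertibility requires all roots to lie outside the unit circle, i.e. |z| > 1 for every root.
This is linear in z: 1 + (1.35) z = 0  =>  z = -1/(1.35) = -0.740741,  |z| = 0.740741.
Moduli of all roots: 0.7407.
All moduli strictly greater than 1? No.
Verdict: Not invertible.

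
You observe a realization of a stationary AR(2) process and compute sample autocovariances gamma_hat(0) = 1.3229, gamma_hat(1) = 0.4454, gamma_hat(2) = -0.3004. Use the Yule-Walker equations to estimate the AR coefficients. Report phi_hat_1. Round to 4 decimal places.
\hat\phi_{1} = 0.4660

The Yule-Walker equations for an AR(p) process read, in matrix form,
  Gamma_p phi = r_p,   with   (Gamma_p)_{ij} = gamma(|i - j|),
                       (r_p)_i = gamma(i),   i,j = 1..p.
Substitute the sample gammas (Toeplitz matrix and right-hand side of size 2):
  Gamma_p = [[1.3229, 0.4454], [0.4454, 1.3229]]
  r_p     = [0.4454, -0.3004]
Written out:
  1.3229 phi_1 + 0.4454 phi_2 = 0.4454
  0.4454 phi_1 + 1.3229 phi_2 = -0.3004
Solve by Cramer's rule:
  det = gamma(0)^2 - gamma(1)^2 = (1.3229)^2 - (0.4454)^2 = 1.75006441 - 0.19838116 = 1.55168325
  phi_hat_1 = [gamma(1) gamma(0) - gamma(1) gamma(2)] / det = [(0.4454)(1.3229) - (0.4454)(-0.3004)] / 1.55168325 = 0.72301782 / 1.55168325 = 0.466
  phi_hat_2 = [gamma(0) gamma(2) - gamma(1)^2] / det = [(1.3229)(-0.3004) - (0.4454)^2] / 1.55168325 = -0.59578032 / 1.55168325 = -0.384
So phi_hat = [0.4660, -0.3840].
Therefore phi_hat_1 = 0.4660.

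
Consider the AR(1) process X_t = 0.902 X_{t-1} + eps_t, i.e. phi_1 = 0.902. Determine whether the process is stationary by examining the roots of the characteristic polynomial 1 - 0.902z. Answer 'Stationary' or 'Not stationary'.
\text{Stationary}

The AR(p) characteristic polynomial is P(z) = 1 - 0.902z.
Stationarity requires all roots to lie outside the unit circle, i.e. |z| > 1 for every root.
This is linear in z: 1 + (-0.902) z = 0  =>  z = -1/(-0.902) = 1.108647,  |z| = 1.108647.
Moduli of all roots: 1.1086.
All moduli strictly greater than 1? Yes.
Verdict: Stationary.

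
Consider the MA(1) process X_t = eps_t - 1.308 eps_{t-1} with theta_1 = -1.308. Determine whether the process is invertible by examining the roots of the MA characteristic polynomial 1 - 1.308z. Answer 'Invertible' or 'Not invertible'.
\text{Not invertible}

The MA(q) characteristic polynomial is P(z) = 1 - 1.308z.
Invertibility requires all roots to lie outside the unit circle, i.e. |z| > 1 for every root.
This is linear in z: 1 + (-1.308) z = 0  =>  z = -1/(-1.308) = 0.764526,  |z| = 0.764526.
Moduli of all roots: 0.7645.
All moduli strictly greater than 1? No.
Verdict: Not invertible.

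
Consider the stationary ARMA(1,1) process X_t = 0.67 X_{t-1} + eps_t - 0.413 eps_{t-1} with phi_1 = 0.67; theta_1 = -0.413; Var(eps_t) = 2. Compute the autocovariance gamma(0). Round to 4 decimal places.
\gamma(0) = 2.2397

Multiply the model equation by X_{t-k} and take expectations. With theta_0 = psi_0 = 1 and psi_j the MA(infinity) weights, this gives
  gamma(k) - sum_i phi_i gamma(k-i) = c_k,
  c_k = sigma^2 * sum_{j=k..q} theta_j psi_{j-k}   (c_k = 0 for k > q),
using gamma(-m) = gamma(m).
psi-weights needed (psi_j = theta_j + sum_i phi_i psi_{j-i}):
  psi_1 = theta_1 + phi_1 = -0.413 + (0.67) = 0.257
Right-hand sides:
  c_0 = sigma^2 (1 + theta_1 psi_1) = 2 * (1 + (-0.413)(0.257)) = 2 * 0.893859 = 1.787718
  c_1 = sigma^2 theta_1 = 2 * (-0.413) = -0.826
  c_2 = 0
Equations for k = 0 and k = 1 (AR order 1):
  gamma(0) = phi_1 gamma(1) + c_0
  gamma(1) = phi_1 gamma(0) + c_1
Substituting the second into the first: gamma(0) (1 - phi_1^2) = c_0 + phi_1 c_1, so
  gamma(0) = (c_0 + phi_1 c_1) / (1 - phi_1^2) = (1.787718 + (0.67)(-0.826)) / (1 - (0.67)^2) = 1.234298 / 0.5511 = 2.239699.
Therefore gamma(0) = 2.2397 (to 4 decimal places).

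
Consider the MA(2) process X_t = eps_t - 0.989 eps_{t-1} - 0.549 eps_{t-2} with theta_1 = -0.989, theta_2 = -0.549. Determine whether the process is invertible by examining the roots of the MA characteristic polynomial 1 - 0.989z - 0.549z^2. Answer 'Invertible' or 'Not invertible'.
\text{Not invertible}

The MA(q) characteristic polynomial is P(z) = 1 - 0.989z - 0.549z^2.
Invertibility requires all roots to lie outside the unit circle, i.e. |z| > 1 for every root.
Set 1 + (-0.989) z + (-0.549) z^2 = 0, i.e. a z^2 + b z + c = 0 with a = -0.549, b = -0.989, c = 1.
Discriminant D = b^2 - 4ac = (-0.989)^2 - 4*(-0.549)*1 = 0.978121 - (-2.196) = 3.174121.
D >= 0, so the roots are real: z = (-b +/- sqrt(D)) / (2a) = (0.989 +/- 1.781606) / (-1.098).
  z_1 = (0.989 + 1.781606) / (-1.098) = -2.5233,   |z_1| = 2.5233.
  z_2 = (0.989 - 1.781606) / (-1.098) = 0.7219,   |z_2| = 0.7219.
Moduli of all roots: 2.5233, 0.7219.
All moduli strictly greater than 1? No.
Verdict: Not invertible.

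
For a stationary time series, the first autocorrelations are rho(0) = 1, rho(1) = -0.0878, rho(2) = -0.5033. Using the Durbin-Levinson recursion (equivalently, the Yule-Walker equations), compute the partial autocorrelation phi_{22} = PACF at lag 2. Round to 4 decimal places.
\phi_{22} = -0.5150

The PACF at lag k is phi_{kk}, the last component of the solution
to the Yule-Walker system G_k phi = r_k where
  (G_k)_{ij} = rho(|i - j|), (r_k)_i = rho(i), i,j = 1..k.
Equivalently, Durbin-Levinson gives phi_{kk} iteratively:
  phi_{11} = rho(1)
  phi_{kk} = [rho(k) - sum_{j=1..k-1} phi_{k-1,j} rho(k-j)]
            / [1 - sum_{j=1..k-1} phi_{k-1,j} rho(j)],
  phi_{k,j} = phi_{k-1,j} - phi_{kk} phi_{k-1,k-j},  j = 1..k-1.
Step k = 1:
  phi_11 = rho(1) = -0.0878.
Step k = 2:
  phi_22 = [rho(2) - phi_11 rho(1)] / [1 - phi_11 rho(1)] = [-0.5033 - (-0.0878)(-0.0878)] / [1 - (-0.0878)(-0.0878)]
         = -0.51100884 / 0.99229116 = -0.515.
Therefore phi_{22} = -0.5150.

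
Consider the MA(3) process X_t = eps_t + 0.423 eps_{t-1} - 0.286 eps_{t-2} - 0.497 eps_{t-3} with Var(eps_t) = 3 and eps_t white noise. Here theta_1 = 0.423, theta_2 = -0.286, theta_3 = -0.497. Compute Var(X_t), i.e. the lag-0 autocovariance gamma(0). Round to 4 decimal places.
\gamma(0) = 4.5232

For an MA(q) process X_t = eps_t + sum_i theta_i eps_{t-i} with
Var(eps_t) = sigma^2, the variance is
  gamma(0) = sigma^2 * (1 + sum_i theta_i^2).
  sum_i theta_i^2 = (0.423)^2 + (-0.286)^2 + (-0.497)^2 = 0.178929 + 0.081796 + 0.247009 = 0.507734.
  gamma(0) = 3 * (1 + 0.507734) = 3 * 1.507734 = 4.523202, which rounds to 4.5232.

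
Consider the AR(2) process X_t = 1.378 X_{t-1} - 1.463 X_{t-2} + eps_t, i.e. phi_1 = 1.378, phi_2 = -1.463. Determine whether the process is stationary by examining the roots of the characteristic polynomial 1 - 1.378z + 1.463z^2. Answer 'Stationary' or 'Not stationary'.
\text{Not stationary}

The AR(p) characteristic polynomial is P(z) = 1 - 1.378z + 1.463z^2.
Stationarity requires all roots to lie outside the unit circle, i.e. |z| > 1 for every root.
Set 1 + (-1.378) z + (1.463) z^2 = 0, i.e. a z^2 + b z + c = 0 with a = 1.463, b = -1.378, c = 1.
Discriminant D = b^2 - 4ac = (-1.378)^2 - 4*(1.463)*1 = 1.898884 - (5.852) = -3.953116.
D < 0, so the roots are the complex-conjugate pair z = (-b +/- i sqrt(-D)) / (2a) = 0.471 +/- 0.6795i.
For a conjugate pair |z|^2 = z * conj(z) = (product of roots) = c/a = 1/(1.463) = 0.683527, so |z| = sqrt(0.683527) = 0.8268 for both roots.
Moduli of all roots: 0.8268, 0.8268.
All moduli strictly greater than 1? No.
Verdict: Not stationary.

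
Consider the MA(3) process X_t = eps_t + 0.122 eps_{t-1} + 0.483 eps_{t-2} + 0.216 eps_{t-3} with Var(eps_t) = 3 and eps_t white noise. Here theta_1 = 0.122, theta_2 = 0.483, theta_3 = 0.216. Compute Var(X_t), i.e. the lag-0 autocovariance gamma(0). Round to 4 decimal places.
\gamma(0) = 3.8845

For an MA(q) process X_t = eps_t + sum_i theta_i eps_{t-i} with
Var(eps_t) = sigma^2, the variance is
  gamma(0) = sigma^2 * (1 + sum_i theta_i^2).
  sum_i theta_i^2 = (0.122)^2 + (0.483)^2 + (0.216)^2 = 0.014884 + 0.233289 + 0.046656 = 0.294829.
  gamma(0) = 3 * (1 + 0.294829) = 3 * 1.294829 = 3.884487, which rounds to 3.8845.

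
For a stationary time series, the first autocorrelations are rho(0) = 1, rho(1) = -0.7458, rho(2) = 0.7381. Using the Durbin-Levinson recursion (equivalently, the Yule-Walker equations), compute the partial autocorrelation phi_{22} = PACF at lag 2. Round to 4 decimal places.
\phi_{22} = 0.4098

The PACF at lag k is phi_{kk}, the last component of the solution
to the Yule-Walker system G_k phi = r_k where
  (G_k)_{ij} = rho(|i - j|), (r_k)_i = rho(i), i,j = 1..k.
Equivalently, Durbin-Levinson gives phi_{kk} iteratively:
  phi_{11} = rho(1)
  phi_{kk} = [rho(k) - sum_{j=1..k-1} phi_{k-1,j} rho(k-j)]
            / [1 - sum_{j=1..k-1} phi_{k-1,j} rho(j)],
  phi_{k,j} = phi_{k-1,j} - phi_{kk} phi_{k-1,k-j},  j = 1..k-1.
Step k = 1:
  phi_11 = rho(1) = -0.7458.
Step k = 2:
  phi_22 = [rho(2) - phi_11 rho(1)] / [1 - phi_11 rho(1)] = [0.7381 - (-0.7458)(-0.7458)] / [1 - (-0.7458)(-0.7458)]
         = 0.18188236 / 0.44378236 = 0.4098.
Therefore phi_{22} = 0.4098.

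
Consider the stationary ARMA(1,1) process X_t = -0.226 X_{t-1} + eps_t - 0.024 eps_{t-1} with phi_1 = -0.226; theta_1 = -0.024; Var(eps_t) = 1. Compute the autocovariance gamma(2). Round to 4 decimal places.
\gamma(2) = 0.0599

Multiply the model equation by X_{t-k} and take expectations. With theta_0 = psi_0 = 1 and psi_j the MA(infinity) weights, this gives
  gamma(k) - sum_i phi_i gamma(k-i) = c_k,
  c_k = sigma^2 * sum_{j=k..q} theta_j psi_{j-k}   (c_k = 0 for k > q),
using gamma(-m) = gamma(m).
psi-weights needed (psi_j = theta_j + sum_i phi_i psi_{j-i}):
  psi_1 = theta_1 + phi_1 = -0.024 + (-0.226) = -0.25
Right-hand sides:
  c_0 = sigma^2 (1 + theta_1 psi_1) = 1 * (1 + (-0.024)(-0.25)) = 1 * 1.006 = 1.006
  c_1 = sigma^2 theta_1 = 1 * (-0.024) = -0.024
  c_2 = 0
Equations for k = 0 and k = 1 (AR order 1):
  gamma(0) = phi_1 gamma(1) + c_0
  gamma(1) = phi_1 gamma(0) + c_1
Substituting the second into the first: gamma(0) (1 - phi_1^2) = c_0 + phi_1 c_1, so
  gamma(0) = (c_0 + phi_1 c_1) / (1 - phi_1^2) = (1.006 + (-0.226)(-0.024)) / (1 - (-0.226)^2) = 1.011424 / 0.948924 = 1.065864.
  gamma(1) = phi_1 gamma(0) + c_1 = (-0.226)(1.065864) + (-0.024) = -0.264885.
For k = 2 (> q): gamma(2) = phi_1 gamma(1) = (-0.226)(-0.264885) = 0.059864.
Therefore gamma(2) = 0.0599 (to 4 decimal places).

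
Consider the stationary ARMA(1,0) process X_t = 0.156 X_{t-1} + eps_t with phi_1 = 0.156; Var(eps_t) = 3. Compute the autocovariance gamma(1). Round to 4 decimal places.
\gamma(1) = 0.4797

Multiply the model equation by X_{t-k} and take expectations. With theta_0 = psi_0 = 1 and psi_j the MA(infinity) weights, this gives
  gamma(k) - sum_i phi_i gamma(k-i) = c_k,
  c_k = sigma^2 * sum_{j=k..q} theta_j psi_{j-k}   (c_k = 0 for k > q),
using gamma(-m) = gamma(m).
Pure AR (q = 0): c_0 = sigma^2 = 3, c_k = 0 for k >= 1.
Equations for k = 0 and k = 1 (AR order 1):
  gamma(0) = phi_1 gamma(1) + c_0
  gamma(1) = phi_1 gamma(0) + c_1
Substituting the second into the first: gamma(0) (1 - phi_1^2) = c_0 + phi_1 c_1, so
  gamma(0) = c_0 / (1 - phi_1^2) = 3 / (1 - (0.156)^2) = 3 / 0.975664 = 3.074829.
  gamma(1) = phi_1 gamma(0) = (0.156)(3.074829) = 0.479673.
Therefore gamma(1) = 0.4797 (to 4 decimal places).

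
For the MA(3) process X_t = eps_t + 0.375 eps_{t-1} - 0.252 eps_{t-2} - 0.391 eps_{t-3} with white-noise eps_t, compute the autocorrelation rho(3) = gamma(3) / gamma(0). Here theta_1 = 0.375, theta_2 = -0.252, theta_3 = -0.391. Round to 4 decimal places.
\rho(3) = -0.2881

For an MA(q) process with theta_0 = 1, the autocovariance is
  gamma(k) = sigma^2 * sum_{i=0..q-k} theta_i * theta_{i+k},
and rho(k) = gamma(k) / gamma(0). Sigma^2 cancels.
  numerator   = (1)*(-0.391) = -0.391.
  denominator = (1)^2 + (0.375)^2 + (-0.252)^2 + (-0.391)^2 = 1.35701.
  rho(3) = -0.391 / 1.35701 = -0.2881.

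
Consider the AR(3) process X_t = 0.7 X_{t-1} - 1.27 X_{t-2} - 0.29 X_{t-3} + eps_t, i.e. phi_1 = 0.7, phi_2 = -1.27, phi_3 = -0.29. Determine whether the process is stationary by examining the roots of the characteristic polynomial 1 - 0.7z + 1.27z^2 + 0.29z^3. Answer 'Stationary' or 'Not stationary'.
\text{Not stationary}

The AR(p) characteristic polynomial is P(z) = 1 - 0.7z + 1.27z^2 + 0.29z^3.
Stationarity requires all roots to lie outside the unit circle, i.e. |z| > 1 for every root.
Degree 3: look for a simple real root z0 first, then factor out (1 - z/z0) and solve the remaining quadratic.
Testing z0 = -5: P(-5) = 1 + (-0.7)(-5) + (1.27)(-5)^2 + (0.29)(-5)^3
  = 1 + (3.5) + (31.75) + (-36.25) = 0.  So z_0 = -5 is a root, |z_0| = 5.
Divide out the factor (1 + 0.2 z) = (1 - z/z0) (since 1/z0 = -0.2):
  P(z) = (1 + 0.2 z)(1 + (-0.9) z + (1.45) z^2)
  [check: z-coef -0.9 - (-0.2) = -0.7; z^2-coef 1.45 - (-0.2)(-0.9) = 1.27; z^3-coef -(-0.2)(1.45) = 0.29.]
Remaining roots from the quadratic factor 1 + (-0.9) z + (1.45) z^2:
  Set 1 + (-0.9) z + (1.45) z^2 = 0, i.e. a z^2 + b z + c = 0 with a = 1.45, b = -0.9, c = 1.
  Discriminant D = b^2 - 4ac = (-0.9)^2 - 4*(1.45)*1 = 0.81 - (5.8) = -4.99.
  D < 0, so the roots are the complex-conjugate pair z = (-b +/- i sqrt(-D)) / (2a) = 0.3103 +/- 0.7703i.
  For a conjugate pair |z|^2 = z * conj(z) = (product of roots) = c/a = 1/(1.45) = 0.689655, so |z| = sqrt(0.689655) = 0.8305 for both roots.
Moduli of all roots: 5.0000, 0.8305, 0.8305.
All moduli strictly greater than 1? No.
Verdict: Not stationary.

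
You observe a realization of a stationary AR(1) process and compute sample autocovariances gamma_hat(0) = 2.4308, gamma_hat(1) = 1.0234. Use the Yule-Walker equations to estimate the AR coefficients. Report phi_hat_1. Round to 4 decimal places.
\hat\phi_{1} = 0.4210

The Yule-Walker equations for an AR(p) process read, in matrix form,
  Gamma_p phi = r_p,   with   (Gamma_p)_{ij} = gamma(|i - j|),
                       (r_p)_i = gamma(i),   i,j = 1..p.
Substitute the sample gammas (Toeplitz matrix and right-hand side of size 1):
  Gamma_p = [[2.4308]]
  r_p     = [1.0234]
With p = 1 this is the single equation gamma(0) phi_1 = gamma(1):
  phi_hat_1 = gamma(1) / gamma(0) = 1.0234 / 2.4308 = 0.4210.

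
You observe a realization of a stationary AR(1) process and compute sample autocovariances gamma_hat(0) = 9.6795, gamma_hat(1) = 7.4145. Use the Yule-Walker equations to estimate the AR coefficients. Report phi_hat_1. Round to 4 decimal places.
\hat\phi_{1} = 0.7660

The Yule-Walker equations for an AR(p) process read, in matrix form,
  Gamma_p phi = r_p,   with   (Gamma_p)_{ij} = gamma(|i - j|),
                       (r_p)_i = gamma(i),   i,j = 1..p.
Substitute the sample gammas (Toeplitz matrix and right-hand side of size 1):
  Gamma_p = [[9.6795]]
  r_p     = [7.4145]
With p = 1 this is the single equation gamma(0) phi_1 = gamma(1):
  phi_hat_1 = gamma(1) / gamma(0) = 7.4145 / 9.6795 = 0.7660.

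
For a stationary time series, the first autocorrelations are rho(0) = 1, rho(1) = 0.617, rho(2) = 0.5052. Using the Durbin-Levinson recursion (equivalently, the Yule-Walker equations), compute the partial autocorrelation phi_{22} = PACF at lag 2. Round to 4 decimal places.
\phi_{22} = 0.2010

The PACF at lag k is phi_{kk}, the last component of the solution
to the Yule-Walker system G_k phi = r_k where
  (G_k)_{ij} = rho(|i - j|), (r_k)_i = rho(i), i,j = 1..k.
Equivalently, Durbin-Levinson gives phi_{kk} iteratively:
  phi_{11} = rho(1)
  phi_{kk} = [rho(k) - sum_{j=1..k-1} phi_{k-1,j} rho(k-j)]
            / [1 - sum_{j=1..k-1} phi_{k-1,j} rho(j)],
  phi_{k,j} = phi_{k-1,j} - phi_{kk} phi_{k-1,k-j},  j = 1..k-1.
Step k = 1:
  phi_11 = rho(1) = 0.617.
Step k = 2:
  phi_22 = [rho(2) - phi_11 rho(1)] / [1 - phi_11 rho(1)] = [0.5052 - (0.617)(0.617)] / [1 - (0.617)(0.617)]
         = 0.124511 / 0.619311 = 0.201.
Therefore phi_{22} = 0.2010.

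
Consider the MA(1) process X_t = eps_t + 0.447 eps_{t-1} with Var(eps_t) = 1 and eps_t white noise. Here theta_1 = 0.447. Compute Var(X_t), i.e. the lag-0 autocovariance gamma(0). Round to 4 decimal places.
\gamma(0) = 1.1998

For an MA(q) process X_t = eps_t + sum_i theta_i eps_{t-i} with
Var(eps_t) = sigma^2, the variance is
  gamma(0) = sigma^2 * (1 + sum_i theta_i^2).
  sum_i theta_i^2 = (0.447)^2 = 0.199809.
  gamma(0) = 1 * (1 + 0.199809) = 1 * 1.199809 = 1.199809, which rounds to 1.1998.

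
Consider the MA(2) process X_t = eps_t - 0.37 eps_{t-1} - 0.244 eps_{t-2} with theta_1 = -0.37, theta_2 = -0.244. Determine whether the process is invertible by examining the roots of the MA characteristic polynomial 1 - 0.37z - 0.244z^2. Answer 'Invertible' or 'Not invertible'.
\text{Invertible}

The MA(q) characteristic polynomial is P(z) = 1 - 0.37z - 0.244z^2.
Invertibility requires all roots to lie outside the unit circle, i.e. |z| > 1 for every root.
Set 1 + (-0.37) z + (-0.244) z^2 = 0, i.e. a z^2 + b z + c = 0 with a = -0.244, b = -0.37, c = 1.
Discriminant D = b^2 - 4ac = (-0.37)^2 - 4*(-0.244)*1 = 0.1369 - (-0.976) = 1.1129.
D >= 0, so the roots are real: z = (-b +/- sqrt(D)) / (2a) = (0.37 +/- 1.054941) / (-0.488).
  z_1 = (0.37 + 1.054941) / (-0.488) = -2.92,   |z_1| = 2.92.
  z_2 = (0.37 - 1.054941) / (-0.488) = 1.4036,   |z_2| = 1.4036.
Moduli of all roots: 2.9200, 1.4036.
All moduli strictly greater than 1? Yes.
Verdict: Invertible.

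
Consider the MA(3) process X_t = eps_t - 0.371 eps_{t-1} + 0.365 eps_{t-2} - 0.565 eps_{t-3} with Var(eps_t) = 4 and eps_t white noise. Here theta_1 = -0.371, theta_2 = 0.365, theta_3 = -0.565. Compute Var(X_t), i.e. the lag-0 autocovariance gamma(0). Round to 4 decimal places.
\gamma(0) = 6.3604

For an MA(q) process X_t = eps_t + sum_i theta_i eps_{t-i} with
Var(eps_t) = sigma^2, the variance is
  gamma(0) = sigma^2 * (1 + sum_i theta_i^2).
  sum_i theta_i^2 = (-0.371)^2 + (0.365)^2 + (-0.565)^2 = 0.137641 + 0.133225 + 0.319225 = 0.590091.
  gamma(0) = 4 * (1 + 0.590091) = 4 * 1.590091 = 6.360364, which rounds to 6.3604.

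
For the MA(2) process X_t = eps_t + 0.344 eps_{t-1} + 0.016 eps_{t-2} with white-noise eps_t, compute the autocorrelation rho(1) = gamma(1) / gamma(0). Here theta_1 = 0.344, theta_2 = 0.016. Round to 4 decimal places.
\rho(1) = 0.3124

For an MA(q) process with theta_0 = 1, the autocovariance is
  gamma(k) = sigma^2 * sum_{i=0..q-k} theta_i * theta_{i+k},
and rho(k) = gamma(k) / gamma(0). Sigma^2 cancels.
  numerator   = (1)*(0.344) + (0.344)*(0.016) = 0.349504.
  denominator = (1)^2 + (0.344)^2 + (0.016)^2 = 1.118592.
  rho(1) = 0.349504 / 1.118592 = 0.3124.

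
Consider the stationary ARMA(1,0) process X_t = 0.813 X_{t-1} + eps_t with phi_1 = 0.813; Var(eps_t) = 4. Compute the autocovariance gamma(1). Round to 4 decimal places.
\gamma(1) = 9.5920

Multiply the model equation by X_{t-k} and take expectations. With theta_0 = psi_0 = 1 and psi_j the MA(infinity) weights, this gives
  gamma(k) - sum_i phi_i gamma(k-i) = c_k,
  c_k = sigma^2 * sum_{j=k..q} theta_j psi_{j-k}   (c_k = 0 for k > q),
using gamma(-m) = gamma(m).
Pure AR (q = 0): c_0 = sigma^2 = 4, c_k = 0 for k >= 1.
Equations for k = 0 and k = 1 (AR order 1):
  gamma(0) = phi_1 gamma(1) + c_0
  gamma(1) = phi_1 gamma(0) + c_1
Substituting the second into the first: gamma(0) (1 - phi_1^2) = c_0 + phi_1 c_1, so
  gamma(0) = c_0 / (1 - phi_1^2) = 4 / (1 - (0.813)^2) = 4 / 0.339031 = 11.798331.
  gamma(1) = phi_1 gamma(0) = (0.813)(11.798331) = 9.592043.
Therefore gamma(1) = 9.5920 (to 4 decimal places).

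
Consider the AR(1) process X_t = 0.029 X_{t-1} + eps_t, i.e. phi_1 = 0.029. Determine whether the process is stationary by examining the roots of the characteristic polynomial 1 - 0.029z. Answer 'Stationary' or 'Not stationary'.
\text{Stationary}

The AR(p) characteristic polynomial is P(z) = 1 - 0.029z.
Stationarity requires all roots to lie outside the unit circle, i.e. |z| > 1 for every root.
This is linear in z: 1 + (-0.029) z = 0  =>  z = -1/(-0.029) = 34.482759,  |z| = 34.482759.
Moduli of all roots: 34.4828.
All moduli strictly greater than 1? Yes.
Verdict: Stationary.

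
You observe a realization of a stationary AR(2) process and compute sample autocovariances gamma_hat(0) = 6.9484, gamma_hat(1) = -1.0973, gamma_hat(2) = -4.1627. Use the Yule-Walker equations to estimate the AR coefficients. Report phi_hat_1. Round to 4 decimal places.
\hat\phi_{1} = -0.2590

The Yule-Walker equations for an AR(p) process read, in matrix form,
  Gamma_p phi = r_p,   with   (Gamma_p)_{ij} = gamma(|i - j|),
                       (r_p)_i = gamma(i),   i,j = 1..p.
Substitute the sample gammas (Toeplitz matrix and right-hand side of size 2):
  Gamma_p = [[6.9484, -1.0973], [-1.0973, 6.9484]]
  r_p     = [-1.0973, -4.1627]
Written out:
  6.9484 phi_1 - 1.0973 phi_2 = -1.0973
  -1.0973 phi_1 + 6.9484 phi_2 = -4.1627
Solve by Cramer's rule:
  det = gamma(0)^2 - gamma(1)^2 = (6.9484)^2 - (-1.0973)^2 = 48.28026256 - 1.20406729 = 47.07619527
  phi_hat_1 = [gamma(1) gamma(0) - gamma(1) gamma(2)] / det = [(-1.0973)(6.9484) - (-1.0973)(-4.1627)] / 47.07619527 = -12.19221003 / 47.07619527 = -0.259
  phi_hat_2 = [gamma(0) gamma(2) - gamma(1)^2] / det = [(6.9484)(-4.1627) - (-1.0973)^2] / 47.07619527 = -30.12817197 / 47.07619527 = -0.64
So phi_hat = [-0.2590, -0.6400].
Therefore phi_hat_1 = -0.2590.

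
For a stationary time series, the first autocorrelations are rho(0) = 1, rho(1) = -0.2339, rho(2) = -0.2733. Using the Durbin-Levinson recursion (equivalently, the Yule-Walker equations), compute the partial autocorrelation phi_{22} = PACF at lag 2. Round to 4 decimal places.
\phi_{22} = -0.3470

The PACF at lag k is phi_{kk}, the last component of the solution
to the Yule-Walker system G_k phi = r_k where
  (G_k)_{ij} = rho(|i - j|), (r_k)_i = rho(i), i,j = 1..k.
Equivalently, Durbin-Levinson gives phi_{kk} iteratively:
  phi_{11} = rho(1)
  phi_{kk} = [rho(k) - sum_{j=1..k-1} phi_{k-1,j} rho(k-j)]
            / [1 - sum_{j=1..k-1} phi_{k-1,j} rho(j)],
  phi_{k,j} = phi_{k-1,j} - phi_{kk} phi_{k-1,k-j},  j = 1..k-1.
Step k = 1:
  phi_11 = rho(1) = -0.2339.
Step k = 2:
  phi_22 = [rho(2) - phi_11 rho(1)] / [1 - phi_11 rho(1)] = [-0.2733 - (-0.2339)(-0.2339)] / [1 - (-0.2339)(-0.2339)]
         = -0.32800921 / 0.94529079 = -0.347.
Therefore phi_{22} = -0.3470.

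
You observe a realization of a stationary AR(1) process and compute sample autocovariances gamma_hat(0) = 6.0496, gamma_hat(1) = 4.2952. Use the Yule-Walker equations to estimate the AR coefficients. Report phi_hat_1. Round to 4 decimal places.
\hat\phi_{1} = 0.7100

The Yule-Walker equations for an AR(p) process read, in matrix form,
  Gamma_p phi = r_p,   with   (Gamma_p)_{ij} = gamma(|i - j|),
                       (r_p)_i = gamma(i),   i,j = 1..p.
Substitute the sample gammas (Toeplitz matrix and right-hand side of size 1):
  Gamma_p = [[6.0496]]
  r_p     = [4.2952]
With p = 1 this is the single equation gamma(0) phi_1 = gamma(1):
  phi_hat_1 = gamma(1) / gamma(0) = 4.2952 / 6.0496 = 0.7100.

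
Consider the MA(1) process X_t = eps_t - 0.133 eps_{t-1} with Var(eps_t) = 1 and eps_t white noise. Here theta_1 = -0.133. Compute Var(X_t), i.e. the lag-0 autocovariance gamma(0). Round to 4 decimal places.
\gamma(0) = 1.0177

For an MA(q) process X_t = eps_t + sum_i theta_i eps_{t-i} with
Var(eps_t) = sigma^2, the variance is
  gamma(0) = sigma^2 * (1 + sum_i theta_i^2).
  sum_i theta_i^2 = (-0.133)^2 = 0.017689.
  gamma(0) = 1 * (1 + 0.017689) = 1 * 1.017689 = 1.017689, which rounds to 1.0177.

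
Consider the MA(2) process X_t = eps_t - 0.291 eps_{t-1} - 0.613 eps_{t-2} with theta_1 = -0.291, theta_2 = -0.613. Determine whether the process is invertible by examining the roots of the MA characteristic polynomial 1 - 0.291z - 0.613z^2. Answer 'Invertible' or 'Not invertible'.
\text{Invertible}

The MA(q) characteristic polynomial is P(z) = 1 - 0.291z - 0.613z^2.
Invertibility requires all roots to lie outside the unit circle, i.e. |z| > 1 for every root.
Set 1 + (-0.291) z + (-0.613) z^2 = 0, i.e. a z^2 + b z + c = 0 with a = -0.613, b = -0.291, c = 1.
Discriminant D = b^2 - 4ac = (-0.291)^2 - 4*(-0.613)*1 = 0.084681 - (-2.452) = 2.536681.
D >= 0, so the roots are real: z = (-b +/- sqrt(D)) / (2a) = (0.291 +/- 1.592696) / (-1.226).
  z_1 = (0.291 + 1.592696) / (-1.226) = -1.5365,   |z_1| = 1.5365.
  z_2 = (0.291 - 1.592696) / (-1.226) = 1.0617,   |z_2| = 1.0617.
Moduli of all roots: 1.5365, 1.0617.
All moduli strictly greater than 1? Yes.
Verdict: Invertible.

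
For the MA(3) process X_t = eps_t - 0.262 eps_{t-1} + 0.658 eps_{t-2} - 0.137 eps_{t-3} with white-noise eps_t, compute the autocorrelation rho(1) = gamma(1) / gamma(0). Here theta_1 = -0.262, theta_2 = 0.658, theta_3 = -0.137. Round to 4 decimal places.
\rho(1) = -0.3450

For an MA(q) process with theta_0 = 1, the autocovariance is
  gamma(k) = sigma^2 * sum_{i=0..q-k} theta_i * theta_{i+k},
and rho(k) = gamma(k) / gamma(0). Sigma^2 cancels.
  numerator   = (1)*(-0.262) + (-0.262)*(0.658) + (0.658)*(-0.137) = -0.524542.
  denominator = (1)^2 + (-0.262)^2 + (0.658)^2 + (-0.137)^2 = 1.520377.
  rho(1) = -0.524542 / 1.520377 = -0.3450.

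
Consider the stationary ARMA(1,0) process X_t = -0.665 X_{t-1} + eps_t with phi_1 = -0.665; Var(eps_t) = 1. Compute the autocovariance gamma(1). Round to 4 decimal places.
\gamma(1) = -1.1922

Multiply the model equation by X_{t-k} and take expectations. With theta_0 = psi_0 = 1 and psi_j the MA(infinity) weights, this gives
  gamma(k) - sum_i phi_i gamma(k-i) = c_k,
  c_k = sigma^2 * sum_{j=k..q} theta_j psi_{j-k}   (c_k = 0 for k > q),
using gamma(-m) = gamma(m).
Pure AR (q = 0): c_0 = sigma^2 = 1, c_k = 0 for k >= 1.
Equations for k = 0 and k = 1 (AR order 1):
  gamma(0) = phi_1 gamma(1) + c_0
  gamma(1) = phi_1 gamma(0) + c_1
Substituting the second into the first: gamma(0) (1 - phi_1^2) = c_0 + phi_1 c_1, so
  gamma(0) = c_0 / (1 - phi_1^2) = 1 / (1 - (-0.665)^2) = 1 / 0.557775 = 1.792838.
  gamma(1) = phi_1 gamma(0) = (-0.665)(1.792838) = -1.192237.
Therefore gamma(1) = -1.1922 (to 4 decimal places).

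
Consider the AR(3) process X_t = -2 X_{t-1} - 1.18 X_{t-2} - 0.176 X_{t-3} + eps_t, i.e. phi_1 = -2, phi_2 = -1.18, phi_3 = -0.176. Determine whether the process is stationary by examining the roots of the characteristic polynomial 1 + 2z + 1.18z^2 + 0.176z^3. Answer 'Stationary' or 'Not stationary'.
\text{Stationary}

The AR(p) characteristic polynomial is P(z) = 1 + 2z + 1.18z^2 + 0.176z^3.
Stationarity requires all roots to lie outside the unit circle, i.e. |z| > 1 for every root.
Degree 3: look for a simple real root z0 first, then factor out (1 - z/z0) and solve the remaining quadratic.
Testing z0 = -1.25: P(-1.25) = 1 + (2)(-1.25) + (1.18)(-1.25)^2 + (0.176)(-1.25)^3
  = 1 + (-2.5) + (1.84375) + (-0.34375) = 0.  So z_0 = -1.25 is a root, |z_0| = 1.25.
Divide out the factor (1 + 0.8 z) = (1 - z/z0) (since 1/z0 = -0.8):
  P(z) = (1 + 0.8 z)(1 + (1.2) z + (0.22) z^2)
  [check: z-coef 1.2 - (-0.8) = 2; z^2-coef 0.22 - (-0.8)(1.2) = 1.18; z^3-coef -(-0.8)(0.22) = 0.176.]
Remaining roots from the quadratic factor 1 + (1.2) z + (0.22) z^2:
  Set 1 + (1.2) z + (0.22) z^2 = 0, i.e. a z^2 + b z + c = 0 with a = 0.22, b = 1.2, c = 1.
  Discriminant D = b^2 - 4ac = (1.2)^2 - 4*(0.22)*1 = 1.44 - (0.88) = 0.56.
  D >= 0, so the roots are real: z = (-b +/- sqrt(D)) / (2a) = (-1.2 +/- 0.748331) / (0.44).
    z_1 = (-1.2 + 0.748331) / (0.44) = -1.0265,   |z_1| = 1.0265.
    z_2 = (-1.2 - 0.748331) / (0.44) = -4.428,   |z_2| = 4.428.
Moduli of all roots: 1.2500, 1.0265, 4.4280.
All moduli strictly greater than 1? Yes.
Verdict: Stationary.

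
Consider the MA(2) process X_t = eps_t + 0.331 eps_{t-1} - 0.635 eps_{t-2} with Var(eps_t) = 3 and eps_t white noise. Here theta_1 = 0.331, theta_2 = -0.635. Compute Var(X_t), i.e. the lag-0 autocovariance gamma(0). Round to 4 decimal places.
\gamma(0) = 4.5384

For an MA(q) process X_t = eps_t + sum_i theta_i eps_{t-i} with
Var(eps_t) = sigma^2, the variance is
  gamma(0) = sigma^2 * (1 + sum_i theta_i^2).
  sum_i theta_i^2 = (0.331)^2 + (-0.635)^2 = 0.109561 + 0.403225 = 0.512786.
  gamma(0) = 3 * (1 + 0.512786) = 3 * 1.512786 = 4.538358, which rounds to 4.5384.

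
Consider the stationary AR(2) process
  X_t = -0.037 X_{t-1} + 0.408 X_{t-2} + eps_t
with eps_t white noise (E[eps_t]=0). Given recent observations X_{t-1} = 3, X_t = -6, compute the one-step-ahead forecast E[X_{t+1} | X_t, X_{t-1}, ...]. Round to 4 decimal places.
E[X_{t+1} \mid \mathcal F_t] = 1.4460

For an AR(p) model X_t = c + sum_i phi_i X_{t-i} + eps_t, the
one-step-ahead conditional mean is
  E[X_{t+1} | X_t, ...] = c + sum_i phi_i X_{t+1-i}.
Substitute known values:
  E[X_{t+1} | ...] = (-0.037) * (-6) + (0.408) * (3)
                   = 1.4460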